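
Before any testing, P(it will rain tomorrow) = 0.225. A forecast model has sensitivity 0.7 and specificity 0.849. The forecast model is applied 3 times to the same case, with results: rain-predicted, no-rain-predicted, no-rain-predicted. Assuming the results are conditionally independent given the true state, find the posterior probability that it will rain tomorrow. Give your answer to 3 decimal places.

Let H be the event that it will rain tomorrow; start with P(H) = 0.225. P('rain-predicted'|H) = 0.7, P('rain-predicted'|¬H) = 0.151.
Update on result 1 ('rain-predicted'): P(H) ← 0.7·0.2250 / (0.7·0.2250 + 0.151·0.7750) = 0.15750/0.27453 = 0.5737.
Update on result 2 ('no-rain-predicted'): P(H) ← 0.3·0.5737 / (0.3·0.5737 + 0.849·0.4263) = 0.17212/0.53403 = 0.3223.
Update on result 3 ('no-rain-predicted'): P(H) ← 0.3·0.3223 / (0.3·0.3223 + 0.849·0.6777) = 0.096689/0.67206 = 0.1439.

Posterior P(H) ≈ 0.144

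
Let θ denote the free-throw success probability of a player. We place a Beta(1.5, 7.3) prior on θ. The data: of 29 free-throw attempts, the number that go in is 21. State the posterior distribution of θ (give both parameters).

Posterior: Beta(22.5, 15.3)

The binomial likelihood is conjugate to the Beta prior: with 21 successes and 8 failures, the posterior is Beta(1.5+21, 7.3+8) = Beta(22.5, 15.3).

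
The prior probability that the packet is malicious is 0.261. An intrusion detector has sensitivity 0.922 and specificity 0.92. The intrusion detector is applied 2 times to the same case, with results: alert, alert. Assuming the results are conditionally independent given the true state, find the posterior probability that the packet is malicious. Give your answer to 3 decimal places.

Posterior P(H) ≈ 0.979

Let H be the event that the packet is malicious; start with P(H) = 0.261. P('alert'|H) = 0.922, P('alert'|¬H) = 0.08.
Update on result 1 ('alert'): P(H) ← 0.922·0.2610 / (0.922·0.2610 + 0.08·0.7390) = 0.24064/0.29976 = 0.8028.
Update on result 2 ('alert'): P(H) ← 0.922·0.8028 / (0.922·0.8028 + 0.08·0.1972) = 0.74016/0.75594 = 0.9791.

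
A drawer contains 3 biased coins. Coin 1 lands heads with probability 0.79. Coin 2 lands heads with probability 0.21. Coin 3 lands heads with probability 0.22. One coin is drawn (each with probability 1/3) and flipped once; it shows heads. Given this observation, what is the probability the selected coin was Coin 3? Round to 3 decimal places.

Tabulate prior·likelihood by source: [1] prior 0.333333, lik 0.79, product 0.2633; [2] prior 0.333333, lik 0.21, product 0.07000; [3] prior 0.333333, lik 0.22, product 0.07333.
Normalizing constant = 0.40667; the posterior for Coin 3 is its product over the sum, 0.07333/0.40667 = 0.180.

Posterior probability ≈ 0.180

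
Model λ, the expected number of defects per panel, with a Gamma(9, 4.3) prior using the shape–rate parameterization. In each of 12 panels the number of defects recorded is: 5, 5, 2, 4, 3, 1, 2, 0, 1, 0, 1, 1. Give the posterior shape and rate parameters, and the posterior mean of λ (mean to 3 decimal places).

Posterior: Gamma(shape=34, rate=16.3); mean ≈ 2.086

Total count ∑xᵢ = 25 over n = 12 panels.
Gamma is conjugate to the Poisson likelihood: posterior is Gamma(shape = 9+25 = 34, rate = 4.3+12 = 16.3).
E[λ | data] = 34/16.3 = 2.086.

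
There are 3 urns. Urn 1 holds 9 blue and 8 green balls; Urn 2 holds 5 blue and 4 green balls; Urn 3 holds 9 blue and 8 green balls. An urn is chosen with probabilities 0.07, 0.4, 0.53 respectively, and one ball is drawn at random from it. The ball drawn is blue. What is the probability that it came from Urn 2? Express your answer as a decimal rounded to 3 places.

P(blue|Urn 1) = 0.5294; P(blue|Urn 2) = 0.5556; P(blue|Urn 3) = 0.5294.
Prior × likelihood for each source: 0.07·0.5294=0.03706, 0.4·0.5556=0.2222, 0.53·0.5294=0.2806. Summing gives P(blue) = 0.53987.
P(Urn 2 | blue) = 0.2222 / 0.53987 = 0.412.

Posterior probability ≈ 0.412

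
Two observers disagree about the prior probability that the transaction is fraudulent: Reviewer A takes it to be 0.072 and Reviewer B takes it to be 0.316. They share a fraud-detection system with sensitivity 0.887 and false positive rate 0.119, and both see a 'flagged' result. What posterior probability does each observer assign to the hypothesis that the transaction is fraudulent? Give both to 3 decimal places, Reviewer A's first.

Reviewer A: 0.366; Reviewer B: 0.775

The likelihood ratio for a 'flagged' result is 0.887/0.119 = 7.4538.
Reviewer A: prior odds 0.072/0.928 = 0.077586; posterior odds 0.57831; posterior probability 0.366.
Reviewer B: prior odds 0.316/0.684 = 0.46199; posterior odds 3.4436; posterior probability 0.775.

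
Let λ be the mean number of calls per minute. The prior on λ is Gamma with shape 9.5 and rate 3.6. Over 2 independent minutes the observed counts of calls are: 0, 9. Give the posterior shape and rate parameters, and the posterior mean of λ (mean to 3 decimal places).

Total count ∑xᵢ = 9 over n = 2 minutes.
Gamma is conjugate to the Poisson likelihood: posterior is Gamma(shape = 9.5+9 = 18.5, rate = 3.6+2 = 5.6).
Posterior mean = shape/rate = 18.5/5.6 = 3.304.

Posterior: Gamma(shape=18.5, rate=5.6); mean ≈ 3.304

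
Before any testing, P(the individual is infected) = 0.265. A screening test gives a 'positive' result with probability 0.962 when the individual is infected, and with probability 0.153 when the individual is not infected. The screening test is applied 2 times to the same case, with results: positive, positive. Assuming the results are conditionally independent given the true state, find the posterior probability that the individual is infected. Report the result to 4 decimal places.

Posterior P(H) ≈ 0.9344

Let H be the event that the individual is infected; start with P(H) = 0.265. P('positive'|H) = 0.962, P('positive'|¬H) = 0.153.
Update on result 1 ('positive'): P(H) ← 0.962·0.2650 / (0.962·0.2650 + 0.153·0.7350) = 0.25493/0.36738 = 0.6939.
Update on result 2 ('positive'): P(H) ← 0.962·0.6939 / (0.962·0.6939 + 0.153·0.3061) = 0.66754/0.71437 = 0.9344.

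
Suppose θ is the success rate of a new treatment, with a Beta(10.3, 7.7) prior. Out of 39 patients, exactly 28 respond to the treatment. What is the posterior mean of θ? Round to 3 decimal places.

The binomial likelihood is conjugate to the Beta prior: with 28 successes and 11 failures, the posterior is Beta(10.3+28, 7.7+11) = Beta(38.3, 18.7).
E[θ | data] = 38.3/(38.3+18.7) = 0.672.

Posterior mean ≈ 0.672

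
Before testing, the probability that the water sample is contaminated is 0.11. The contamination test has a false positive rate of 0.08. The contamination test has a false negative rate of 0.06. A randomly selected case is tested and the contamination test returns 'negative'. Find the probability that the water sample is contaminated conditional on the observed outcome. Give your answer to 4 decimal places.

P(H | E) ≈ 0.0080

Let H be the event that the water sample is contaminated. P(H) = 0.11, so P(¬H) = 0.89. With E the 'negative' result, P(E|H) = 0.06 and P(E|¬H) = 0.92.
P(E) = 0.06·0.11 + 0.92·0.89 = 0.0066000 + 0.81880 = 0.82540.
By Bayes' theorem, P(H|E) = 0.0066000 / 0.82540 = 0.0080.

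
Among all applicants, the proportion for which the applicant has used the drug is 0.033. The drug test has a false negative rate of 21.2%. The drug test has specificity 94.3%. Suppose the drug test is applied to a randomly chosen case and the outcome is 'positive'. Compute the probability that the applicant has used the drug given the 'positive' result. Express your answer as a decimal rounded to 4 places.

P(H | E) ≈ 0.3206

Let H be the event that the applicant has used the drug. P(H) = 0.033, so P(¬H) = 0.967. With E the 'positive' result, P(E|H) = 0.788 and P(E|¬H) = 0.057.
P(E) = 0.788·0.033 + 0.057·0.967 = 0.026004 + 0.055119 = 0.081123.
By Bayes' theorem, P(H|E) = 0.026004 / 0.081123 = 0.3206.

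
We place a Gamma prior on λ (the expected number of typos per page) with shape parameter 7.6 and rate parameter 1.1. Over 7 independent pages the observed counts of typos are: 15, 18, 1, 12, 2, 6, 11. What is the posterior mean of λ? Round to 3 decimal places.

The Poisson likelihood adds the total count to the shape and the number of exposure periods to the rate. Here ∑xᵢ = 65 and n = 7, so shape 7.6→72.6 and rate 1.1→8.1.
E[λ | data] = 72.6/8.1 = 8.963.

Posterior mean ≈ 8.963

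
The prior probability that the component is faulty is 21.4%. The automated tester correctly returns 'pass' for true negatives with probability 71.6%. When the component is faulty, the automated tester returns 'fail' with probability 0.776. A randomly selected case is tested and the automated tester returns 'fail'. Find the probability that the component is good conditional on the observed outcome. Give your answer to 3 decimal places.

P(¬H | E) ≈ 0.573

Let H be the event that the component is faulty. P(H) = 0.214, so P(¬H) = 0.786. With E the 'fail' result, P(E|H) = 0.776 and P(E|¬H) = 0.284.
P(E) = 0.776·0.214 + 0.284·0.786 = 0.16606 + 0.22322 = 0.38929.
By Bayes' theorem, P(H|E) = 0.16606 / 0.38929 = 0.427. Hence P(¬H|E) = 1 − 0.427 = 0.573.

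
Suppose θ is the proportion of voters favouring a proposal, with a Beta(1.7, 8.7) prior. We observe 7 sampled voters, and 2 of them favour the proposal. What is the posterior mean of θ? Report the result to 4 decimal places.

Posterior mean ≈ 0.2126

The binomial likelihood is conjugate to the Beta prior: with 2 successes and 5 failures, the posterior is Beta(1.7+2, 8.7+5) = Beta(3.7, 13.7).
Posterior mean = α/(α+β) = 3.7/17.4 = 0.2126.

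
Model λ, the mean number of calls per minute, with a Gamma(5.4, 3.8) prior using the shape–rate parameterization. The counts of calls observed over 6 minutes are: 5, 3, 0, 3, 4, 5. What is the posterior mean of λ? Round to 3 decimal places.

Total count ∑xᵢ = 20 over n = 6 minutes.
Gamma is conjugate to the Poisson likelihood: posterior is Gamma(shape = 5.4+20 = 25.4, rate = 3.8+6 = 9.8).
Posterior mean = shape/rate = 25.4/9.8 = 2.592.

Posterior mean ≈ 2.592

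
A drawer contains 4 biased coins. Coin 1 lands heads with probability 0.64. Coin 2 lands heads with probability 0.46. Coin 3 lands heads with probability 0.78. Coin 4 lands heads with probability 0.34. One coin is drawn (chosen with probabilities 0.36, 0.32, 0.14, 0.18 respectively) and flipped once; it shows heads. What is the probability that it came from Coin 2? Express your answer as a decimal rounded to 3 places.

Posterior probability ≈ 0.269

Tabulate prior·likelihood by source: [1] prior 0.36, lik 0.64, product 0.2304; [2] prior 0.32, lik 0.46, product 0.1472; [3] prior 0.14, lik 0.78, product 0.1092; [4] prior 0.18, lik 0.34, product 0.06120.
Normalizing constant = 0.54800; the posterior for Coin 2 is its product over the sum, 0.1472/0.54800 = 0.269.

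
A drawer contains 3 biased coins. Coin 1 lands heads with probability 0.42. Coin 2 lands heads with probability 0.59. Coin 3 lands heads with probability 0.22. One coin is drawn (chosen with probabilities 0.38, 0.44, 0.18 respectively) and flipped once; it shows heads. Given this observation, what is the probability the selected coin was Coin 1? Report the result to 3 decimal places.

P(heads|C1) = 0.42; P(heads|C2) = 0.59; P(heads|C3) = 0.22.
Prior × likelihood for each source: 0.38·0.42=0.1596, 0.44·0.59=0.2596, 0.18·0.22=0.03960. Summing gives P(heads) = 0.45880.
P(Coin 1 | heads) = 0.1596 / 0.45880 = 0.348.

Posterior probability ≈ 0.348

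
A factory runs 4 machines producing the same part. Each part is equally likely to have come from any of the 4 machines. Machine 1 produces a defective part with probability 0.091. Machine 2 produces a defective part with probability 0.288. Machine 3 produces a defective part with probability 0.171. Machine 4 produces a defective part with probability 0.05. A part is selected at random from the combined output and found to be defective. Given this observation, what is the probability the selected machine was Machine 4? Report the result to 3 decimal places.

Posterior probability ≈ 0.083

Tabulate prior·likelihood by source: [1] prior 0.25, lik 0.091, product 0.02275; [2] prior 0.25, lik 0.288, product 0.07200; [3] prior 0.25, lik 0.171, product 0.04275; [4] prior 0.25, lik 0.05, product 0.01250.
Normalizing constant = 0.15000; the posterior for Machine 4 is its product over the sum, 0.01250/0.15000 = 0.083.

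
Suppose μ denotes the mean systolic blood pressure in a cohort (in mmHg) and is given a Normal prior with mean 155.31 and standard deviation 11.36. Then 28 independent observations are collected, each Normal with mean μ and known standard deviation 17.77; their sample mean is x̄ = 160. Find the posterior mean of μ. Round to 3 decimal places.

With known σ, the Normal prior is conjugate. Weight on the data is w = (n/σ²)/(n/σ² + 1/τ₀²) = 0.0886713/(0.0886713+0.00774896) = 0.91963.
Posterior mean = w·x̄ + (1−w)·μ₀ = 0.91963·160 + 0.080366·155.31 = 159.623.

Posterior mean ≈ 159.623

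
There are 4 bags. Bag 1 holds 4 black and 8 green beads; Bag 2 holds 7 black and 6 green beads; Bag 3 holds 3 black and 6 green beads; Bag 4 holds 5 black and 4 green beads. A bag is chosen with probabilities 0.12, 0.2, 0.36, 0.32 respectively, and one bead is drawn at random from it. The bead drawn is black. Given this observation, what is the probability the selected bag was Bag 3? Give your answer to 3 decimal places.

Tabulate prior·likelihood by source: [1] prior 0.12, lik 0.3333, product 0.04000; [2] prior 0.2, lik 0.5385, product 0.1077; [3] prior 0.36, lik 0.3333, product 0.1200; [4] prior 0.32, lik 0.5556, product 0.1778.
Normalizing constant = 0.44547; the posterior for Bag 3 is its product over the sum, 0.1200/0.44547 = 0.269.

Posterior probability ≈ 0.269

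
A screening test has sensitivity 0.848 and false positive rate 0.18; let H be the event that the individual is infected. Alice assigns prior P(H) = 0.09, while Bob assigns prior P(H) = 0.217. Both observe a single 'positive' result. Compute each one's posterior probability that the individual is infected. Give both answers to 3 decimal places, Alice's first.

Alice: 0.318; Bob: 0.566

The likelihood ratio for a 'positive' result is 0.848/0.18 = 4.7111.
Alice: prior odds 0.09/0.91 = 0.098901; posterior odds 0.46593; posterior probability 0.318.
Bob: prior odds 0.217/0.783 = 0.27714; posterior odds 1.3056; posterior probability 0.566.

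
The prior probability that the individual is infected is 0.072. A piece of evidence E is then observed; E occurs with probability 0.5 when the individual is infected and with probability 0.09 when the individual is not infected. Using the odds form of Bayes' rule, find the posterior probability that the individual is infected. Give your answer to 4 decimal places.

Prior odds = 0.072/(1−0.072) = 0.077586.
Likelihood ratio for E = 0.5/0.09 = 5.5556.
Posterior odds = prior odds × LR = 0.43103.
Posterior probability = odds/(1+odds) = 0.43103/1.4310 = 0.3012.

Posterior probability ≈ 0.3012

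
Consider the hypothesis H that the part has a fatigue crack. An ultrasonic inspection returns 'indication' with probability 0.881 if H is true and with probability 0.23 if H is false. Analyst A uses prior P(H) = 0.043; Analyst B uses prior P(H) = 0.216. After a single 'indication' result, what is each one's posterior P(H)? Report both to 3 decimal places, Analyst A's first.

P('+'|H) = 0.881, P('+'|¬H) = 0.23.
Analyst A: numerator 0.881·0.043 = 0.037883; evidence = 0.037883+0.23·0.957 = 0.25799; posterior = 0.147.
Analyst B: numerator 0.881·0.216 = 0.19030; evidence = 0.19030+0.23·0.784 = 0.37062; posterior = 0.513.

Analyst A: 0.147; Analyst B: 0.513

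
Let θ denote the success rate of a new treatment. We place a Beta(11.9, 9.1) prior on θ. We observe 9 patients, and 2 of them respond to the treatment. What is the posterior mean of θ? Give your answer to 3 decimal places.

The binomial likelihood is conjugate to the Beta prior: with 2 successes and 7 failures, the posterior is Beta(11.9+2, 9.1+7) = Beta(13.9, 16.1).
E[θ | data] = 13.9/(13.9+16.1) = 0.463.

Posterior mean ≈ 0.463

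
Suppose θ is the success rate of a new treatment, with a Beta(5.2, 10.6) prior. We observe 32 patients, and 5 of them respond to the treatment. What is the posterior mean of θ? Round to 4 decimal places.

Posterior mean ≈ 0.2134

The binomial likelihood is conjugate to the Beta prior: with 5 successes and 27 failures, the posterior is Beta(5.2+5, 10.6+27) = Beta(10.2, 37.6).
E[θ | data] = 10.2/(10.2+37.6) = 0.2134.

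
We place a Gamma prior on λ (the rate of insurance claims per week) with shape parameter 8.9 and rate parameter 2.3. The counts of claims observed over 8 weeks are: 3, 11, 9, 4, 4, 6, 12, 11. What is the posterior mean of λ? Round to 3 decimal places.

Posterior mean ≈ 6.689

Total count ∑xᵢ = 60 over n = 8 weeks.
Gamma is conjugate to the Poisson likelihood: posterior is Gamma(shape = 8.9+60 = 68.9, rate = 2.3+8 = 10.3).
E[λ | data] = 68.9/10.3 = 6.689.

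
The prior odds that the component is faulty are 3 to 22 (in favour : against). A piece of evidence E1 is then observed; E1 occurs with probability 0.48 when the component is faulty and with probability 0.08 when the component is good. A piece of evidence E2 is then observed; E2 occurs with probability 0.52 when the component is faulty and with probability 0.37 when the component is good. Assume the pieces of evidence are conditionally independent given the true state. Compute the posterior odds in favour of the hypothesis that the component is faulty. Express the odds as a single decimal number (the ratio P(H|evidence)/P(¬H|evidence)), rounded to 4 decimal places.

Prior odds = 3/22 = 0.13636.
Likelihood ratio for E1 = 0.48/0.08 = 6.0000.
Likelihood ratio for E2 = 0.52/0.37 = 1.4054.
Posterior odds = prior odds × LR₁ × LR₂ = 1.1499.

Posterior odds ≈ 1.1499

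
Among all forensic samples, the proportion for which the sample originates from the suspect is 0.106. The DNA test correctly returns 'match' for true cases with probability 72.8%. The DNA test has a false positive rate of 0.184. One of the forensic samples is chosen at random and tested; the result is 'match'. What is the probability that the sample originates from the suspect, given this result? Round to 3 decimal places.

P(H | E) ≈ 0.319

Let H be the event that the sample originates from the suspect. P(H) = 0.106, so P(¬H) = 0.894. With E the 'match' result, P(E|H) = 0.728 and P(E|¬H) = 0.184.
P(E) = 0.728·0.106 + 0.184·0.894 = 0.077168 + 0.16450 = 0.24166.
By Bayes' theorem, P(H|E) = 0.077168 / 0.24166 = 0.319.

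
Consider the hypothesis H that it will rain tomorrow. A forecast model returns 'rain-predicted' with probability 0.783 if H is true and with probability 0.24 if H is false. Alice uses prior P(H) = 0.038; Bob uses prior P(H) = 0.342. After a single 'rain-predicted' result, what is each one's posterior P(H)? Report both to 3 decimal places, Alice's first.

Alice: 0.114; Bob: 0.629

P('+'|H) = 0.783, P('+'|¬H) = 0.24.
Alice: numerator 0.783·0.038 = 0.029754; evidence = 0.029754+0.24·0.962 = 0.26063; posterior = 0.114.
Bob: numerator 0.783·0.342 = 0.26779; evidence = 0.26779+0.24·0.658 = 0.42571; posterior = 0.629.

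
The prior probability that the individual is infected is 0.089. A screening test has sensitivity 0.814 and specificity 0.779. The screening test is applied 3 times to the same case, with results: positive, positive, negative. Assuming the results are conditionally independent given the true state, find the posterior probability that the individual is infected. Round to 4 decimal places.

With H the event that the individual is infected, the joint likelihood of the observed sequence is P(data|H) = 0.814·0.814·0.186 = 0.12324 and P(data|¬H) = 0.221·0.221·0.779 = 0.038047.
Bayes: P(H|data) = 0.089·0.12324 / (0.089·0.12324 + 0.911·0.038047) = 0.010969/0.045630 = 0.2404.

Posterior P(H) ≈ 0.2404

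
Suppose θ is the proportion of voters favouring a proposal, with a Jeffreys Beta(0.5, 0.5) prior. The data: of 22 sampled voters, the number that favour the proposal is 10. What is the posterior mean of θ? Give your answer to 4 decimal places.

Posterior mean ≈ 0.4565

Observing 10 successes and 12 failures updates Beta(0.5, 0.5) by adding the success and failure counts to the two shape parameters: α = 0.5+10 = 10.5, β = 0.5+12 = 12.5.
E[θ | data] = 10.5/(10.5+12.5) = 0.4565.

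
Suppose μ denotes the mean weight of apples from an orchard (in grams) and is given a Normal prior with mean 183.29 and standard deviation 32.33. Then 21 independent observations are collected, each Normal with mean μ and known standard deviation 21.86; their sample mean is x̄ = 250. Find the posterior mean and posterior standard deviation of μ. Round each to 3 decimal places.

Prior precision 1/τ₀² = 1/32.33² = 0.00095673; data precision n/σ² = 21/21.86² = 0.0439460.
Posterior precision = 0.00095673 + 0.0439460 = 0.0449027, giving posterior SD = 1/√0.0449027 = 4.719.
Posterior mean = (0.00095673·183.29 + 0.0439460·250) / 0.0449027 = 248.579.

Posterior mean ≈ 248.579; posterior SD ≈ 4.719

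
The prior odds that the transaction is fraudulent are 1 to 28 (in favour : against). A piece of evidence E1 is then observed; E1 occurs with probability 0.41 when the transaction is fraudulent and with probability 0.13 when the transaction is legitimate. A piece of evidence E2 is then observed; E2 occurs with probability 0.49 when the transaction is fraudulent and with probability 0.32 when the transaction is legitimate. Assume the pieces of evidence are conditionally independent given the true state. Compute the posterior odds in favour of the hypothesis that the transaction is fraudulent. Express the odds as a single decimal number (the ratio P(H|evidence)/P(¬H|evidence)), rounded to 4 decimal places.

Prior odds = 1/28 = 0.035714. In log-odds, ln(0.035714) = -3.3322.
Add log likelihood ratios: ln(3.1538) + ln(1.5312) = 1.5747.
Posterior log-odds = -1.7575, so posterior odds = exp(-1.7575) = 0.17248.

Posterior odds ≈ 0.1725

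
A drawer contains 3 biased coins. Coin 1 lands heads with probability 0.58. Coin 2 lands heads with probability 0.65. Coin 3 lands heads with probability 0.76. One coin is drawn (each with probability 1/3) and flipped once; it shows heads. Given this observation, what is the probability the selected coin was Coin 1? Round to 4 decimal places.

P(heads|C1) = 0.58; P(heads|C2) = 0.65; P(heads|C3) = 0.76.
Prior × likelihood for each source: 0.333333·0.58=0.1933, 0.333333·0.65=0.2167, 0.333333·0.76=0.2533. Summing gives P(heads) = 0.66333.
P(Coin 1 | heads) = 0.1933 / 0.66333 = 0.2915.

Posterior probability ≈ 0.2915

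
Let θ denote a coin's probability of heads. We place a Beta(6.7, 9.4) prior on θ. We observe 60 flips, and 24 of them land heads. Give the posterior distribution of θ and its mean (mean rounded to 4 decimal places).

The binomial likelihood is conjugate to the Beta prior: with 24 successes and 36 failures, the posterior is Beta(6.7+24, 9.4+36) = Beta(30.7, 45.4).
Posterior mean = α/(α+β) = 30.7/76.1 = 0.4034.

Posterior: Beta(30.7, 45.4); mean ≈ 0.4034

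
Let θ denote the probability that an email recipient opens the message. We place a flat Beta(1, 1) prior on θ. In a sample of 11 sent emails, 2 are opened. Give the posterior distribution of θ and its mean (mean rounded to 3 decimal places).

Posterior: Beta(3, 10); mean ≈ 0.231

The binomial likelihood is conjugate to the Beta prior: with 2 successes and 9 failures, the posterior is Beta(1+2, 1+9) = Beta(3, 10).
E[θ | data] = 3/(3+10) = 0.231.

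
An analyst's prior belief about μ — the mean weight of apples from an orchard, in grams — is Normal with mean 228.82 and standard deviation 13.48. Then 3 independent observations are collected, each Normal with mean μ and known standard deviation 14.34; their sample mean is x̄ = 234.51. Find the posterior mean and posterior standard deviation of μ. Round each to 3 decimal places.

With known σ, the Normal prior is conjugate. Weight on the data is w = (n/σ²)/(n/σ² + 1/τ₀²) = 0.0145889/(0.0145889+0.00550326) = 0.72610.
Posterior mean = w·x̄ + (1−w)·μ₀ = 0.72610·234.51 + 0.27390·228.82 = 232.952. Posterior variance = 1/(0.0145889+0.00550326) = 49.7706, so SD = 7.055.

Posterior mean ≈ 232.952; posterior SD ≈ 7.055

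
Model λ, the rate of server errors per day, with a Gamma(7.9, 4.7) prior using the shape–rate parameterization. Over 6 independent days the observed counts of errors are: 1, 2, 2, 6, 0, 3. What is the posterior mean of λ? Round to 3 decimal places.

Total count ∑xᵢ = 14 over n = 6 days.
Gamma is conjugate to the Poisson likelihood: posterior is Gamma(shape = 7.9+14 = 21.9, rate = 4.7+6 = 10.7).
Posterior mean = shape/rate = 21.9/10.7 = 2.047.

Posterior mean ≈ 2.047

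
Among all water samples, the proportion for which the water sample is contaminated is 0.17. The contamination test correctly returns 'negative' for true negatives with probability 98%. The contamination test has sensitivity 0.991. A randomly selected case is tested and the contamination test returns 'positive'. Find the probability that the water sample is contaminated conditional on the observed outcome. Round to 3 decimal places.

P(H | E) ≈ 0.910

Write H for 'the water sample is contaminated'. Prior odds H:¬H = 0.17/0.83 = 0.20482. For the 'positive' outcome, the likelihood ratio is 0.991/0.02 = 49.550.
Posterior odds = 0.20482 × 49.550 = 10.149, so P(H|E) = 10.149/(1+10.149) = 0.910.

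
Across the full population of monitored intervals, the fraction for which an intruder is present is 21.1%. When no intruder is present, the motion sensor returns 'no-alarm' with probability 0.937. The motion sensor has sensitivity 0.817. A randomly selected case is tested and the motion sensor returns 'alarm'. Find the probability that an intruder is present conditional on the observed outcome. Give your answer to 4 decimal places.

P(H | E) ≈ 0.7762

Let H be the event that an intruder is present. P(H) = 0.211, so P(¬H) = 0.789. With E the 'alarm' result, P(E|H) = 0.817 and P(E|¬H) = 0.063.
P(E) = 0.817·0.211 + 0.063·0.789 = 0.17239 + 0.049707 = 0.22209.
By Bayes' theorem, P(H|E) = 0.17239 / 0.22209 = 0.7762.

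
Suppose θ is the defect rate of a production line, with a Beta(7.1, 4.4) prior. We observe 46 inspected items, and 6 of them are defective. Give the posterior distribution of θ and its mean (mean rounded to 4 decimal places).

Posterior: Beta(13.1, 44.4); mean ≈ 0.2278

The binomial likelihood is conjugate to the Beta prior: with 6 successes and 40 failures, the posterior is Beta(7.1+6, 4.4+40) = Beta(13.1, 44.4).
Posterior mean = α/(α+β) = 13.1/57.5 = 0.2278.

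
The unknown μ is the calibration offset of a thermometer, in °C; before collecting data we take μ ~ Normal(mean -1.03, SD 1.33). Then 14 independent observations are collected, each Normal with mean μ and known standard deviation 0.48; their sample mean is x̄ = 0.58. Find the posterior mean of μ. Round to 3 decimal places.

Posterior mean ≈ 0.565

Prior precision 1/τ₀² = 1/1.33² = 0.565323; data precision n/σ² = 14/0.48² = 60.7639.
Posterior precision = 0.565323 + 60.7639 = 61.3292.
Posterior mean = (0.565323·-1.03 + 60.7639·0.58) / 61.3292 = 0.565.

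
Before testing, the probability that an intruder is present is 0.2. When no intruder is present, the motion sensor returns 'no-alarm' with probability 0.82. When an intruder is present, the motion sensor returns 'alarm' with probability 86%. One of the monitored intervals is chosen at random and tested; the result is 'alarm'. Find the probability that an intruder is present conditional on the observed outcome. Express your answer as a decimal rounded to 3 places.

P(H | E) ≈ 0.544

Write H for 'an intruder is present'. Prior odds H:¬H = 0.2/0.8 = 0.25000. For the 'alarm' outcome, the likelihood ratio is 0.86/0.18 = 4.7778.
Posterior odds = 0.25000 × 4.7778 = 1.1944, so P(H|E) = 1.1944/(1+1.1944) = 0.544.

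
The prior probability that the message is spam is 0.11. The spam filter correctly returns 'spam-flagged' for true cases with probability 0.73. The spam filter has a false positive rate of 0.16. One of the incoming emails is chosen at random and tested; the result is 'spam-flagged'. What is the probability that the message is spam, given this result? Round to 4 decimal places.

P(H | E) ≈ 0.3606

Let H be the event that the message is spam. P(H) = 0.11, so P(¬H) = 0.89. With E the 'spam-flagged' result, P(E|H) = 0.73 and P(E|¬H) = 0.16.
P(E) = 0.73·0.11 + 0.16·0.89 = 0.080300 + 0.14240 = 0.22270.
By Bayes' theorem, P(H|E) = 0.080300 / 0.22270 = 0.3606.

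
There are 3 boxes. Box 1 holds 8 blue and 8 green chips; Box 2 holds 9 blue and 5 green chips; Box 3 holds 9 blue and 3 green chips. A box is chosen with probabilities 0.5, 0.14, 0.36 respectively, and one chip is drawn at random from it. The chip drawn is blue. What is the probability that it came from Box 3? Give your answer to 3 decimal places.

P(blue|Box 1) = 0.5; P(blue|Box 2) = 0.6429; P(blue|Box 3) = 0.75.
Prior × likelihood for each source: 0.5·0.5=0.2500, 0.14·0.6429=0.09000, 0.36·0.75=0.2700. Summing gives P(blue) = 0.61000.
P(Box 3 | blue) = 0.2700 / 0.61000 = 0.443.

Posterior probability ≈ 0.443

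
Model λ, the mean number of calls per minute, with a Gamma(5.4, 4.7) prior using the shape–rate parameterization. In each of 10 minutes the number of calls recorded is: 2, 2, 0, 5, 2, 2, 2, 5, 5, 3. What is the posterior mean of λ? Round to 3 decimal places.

Total count ∑xᵢ = 28 over n = 10 minutes.
Gamma is conjugate to the Poisson likelihood: posterior is Gamma(shape = 5.4+28 = 33.4, rate = 4.7+10 = 14.7).
E[λ | data] = 33.4/14.7 = 2.272.

Posterior mean ≈ 2.272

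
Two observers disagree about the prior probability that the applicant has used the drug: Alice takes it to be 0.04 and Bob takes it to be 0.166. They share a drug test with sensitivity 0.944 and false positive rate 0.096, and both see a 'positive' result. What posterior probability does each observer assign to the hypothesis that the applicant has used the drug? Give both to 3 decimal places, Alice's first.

Alice: 0.291; Bob: 0.662

The likelihood ratio for a 'positive' result is 0.944/0.096 = 9.8333.
Alice: prior odds 0.04/0.96 = 0.041667; posterior odds 0.40972; posterior probability 0.291.
Bob: prior odds 0.166/0.834 = 0.19904; posterior odds 1.9572; posterior probability 0.662.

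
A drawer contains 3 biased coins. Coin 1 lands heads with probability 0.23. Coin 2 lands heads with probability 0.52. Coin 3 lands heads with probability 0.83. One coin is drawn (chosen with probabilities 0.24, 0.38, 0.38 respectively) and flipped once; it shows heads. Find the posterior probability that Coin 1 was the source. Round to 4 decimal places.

Tabulate prior·likelihood by source: [1] prior 0.24, lik 0.23, product 0.05520; [2] prior 0.38, lik 0.52, product 0.1976; [3] prior 0.38, lik 0.83, product 0.3154.
Normalizing constant = 0.56820; the posterior for Coin 1 is its product over the sum, 0.05520/0.56820 = 0.0971.

Posterior probability ≈ 0.0971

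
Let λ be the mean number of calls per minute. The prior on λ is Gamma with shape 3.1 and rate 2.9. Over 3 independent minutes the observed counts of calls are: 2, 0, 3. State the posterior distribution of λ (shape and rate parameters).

Posterior: Gamma(shape=8.1, rate=5.9)

Total count ∑xᵢ = 5 over n = 3 minutes.
Gamma is conjugate to the Poisson likelihood: posterior is Gamma(shape = 3.1+5 = 8.1, rate = 2.9+3 = 5.9).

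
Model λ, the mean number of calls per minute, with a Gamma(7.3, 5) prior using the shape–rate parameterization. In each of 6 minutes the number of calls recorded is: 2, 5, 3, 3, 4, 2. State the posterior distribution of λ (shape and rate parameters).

Posterior: Gamma(shape=26.3, rate=11)

Total count ∑xᵢ = 19 over n = 6 minutes.
Gamma is conjugate to the Poisson likelihood: posterior is Gamma(shape = 7.3+19 = 26.3, rate = 5+6 = 11).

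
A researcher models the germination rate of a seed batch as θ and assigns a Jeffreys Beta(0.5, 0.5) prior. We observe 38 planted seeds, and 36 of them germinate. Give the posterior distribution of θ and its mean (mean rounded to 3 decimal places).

Observing 36 successes and 2 failures updates Beta(0.5, 0.5) by adding the success and failure counts to the two shape parameters: α = 0.5+36 = 36.5, β = 0.5+2 = 2.5.
Posterior mean = α/(α+β) = 36.5/39 = 0.936.

Posterior: Beta(36.5, 2.5); mean ≈ 0.936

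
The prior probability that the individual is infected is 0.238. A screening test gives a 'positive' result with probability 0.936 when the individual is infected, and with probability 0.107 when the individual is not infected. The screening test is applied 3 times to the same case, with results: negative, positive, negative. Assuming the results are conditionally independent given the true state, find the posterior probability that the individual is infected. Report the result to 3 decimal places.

With H the event that the individual is infected, the joint likelihood of the observed sequence is P(data|H) = 0.064·0.936·0.064 = 0.0038339 and P(data|¬H) = 0.893·0.107·0.893 = 0.085327.
Bayes: P(H|data) = 0.238·0.0038339 / (0.238·0.0038339 + 0.762·0.085327) = 0.00091246/0.065932 = 0.0138.

Posterior P(H) ≈ 0.014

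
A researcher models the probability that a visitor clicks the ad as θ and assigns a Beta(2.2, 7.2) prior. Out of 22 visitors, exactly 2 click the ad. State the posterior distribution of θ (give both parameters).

Posterior: Beta(4.2, 27.2)

Observing 2 successes and 20 failures updates Beta(2.2, 7.2) by adding the success and failure counts to the two shape parameters: α = 2.2+2 = 4.2, β = 7.2+20 = 27.2.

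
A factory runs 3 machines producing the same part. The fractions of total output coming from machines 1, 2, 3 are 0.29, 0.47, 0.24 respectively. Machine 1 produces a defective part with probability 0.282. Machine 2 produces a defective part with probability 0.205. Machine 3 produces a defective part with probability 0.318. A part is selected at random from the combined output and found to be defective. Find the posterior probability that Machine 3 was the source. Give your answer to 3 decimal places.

Posterior probability ≈ 0.300

P(defective|M1) = 0.282; P(defective|M2) = 0.205; P(defective|M3) = 0.318.
Prior × likelihood for each source: 0.29·0.282=0.08178, 0.47·0.205=0.09635, 0.24·0.318=0.07632. Summing gives P(defective) = 0.25445.
P(Machine 3 | defective) = 0.07632 / 0.25445 = 0.300.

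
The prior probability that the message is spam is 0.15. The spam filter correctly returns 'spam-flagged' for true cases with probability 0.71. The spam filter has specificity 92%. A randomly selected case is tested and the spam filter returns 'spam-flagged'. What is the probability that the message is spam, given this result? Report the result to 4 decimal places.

P(H | E) ≈ 0.6103

Let H be the event that the message is spam. P(H) = 0.15, so P(¬H) = 0.85. With E the 'spam-flagged' result, P(E|H) = 0.71 and P(E|¬H) = 0.08.
P(E) = 0.71·0.15 + 0.08·0.85 = 0.10650 + 0.068000 = 0.17450.
By Bayes' theorem, P(H|E) = 0.10650 / 0.17450 = 0.6103.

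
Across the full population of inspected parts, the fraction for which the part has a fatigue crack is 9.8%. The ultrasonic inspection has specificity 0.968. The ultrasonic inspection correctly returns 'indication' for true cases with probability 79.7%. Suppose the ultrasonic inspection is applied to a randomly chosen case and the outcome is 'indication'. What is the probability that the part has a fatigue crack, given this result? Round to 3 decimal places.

P(H | E) ≈ 0.730

Let H be the event that the part has a fatigue crack. P(H) = 0.098, so P(¬H) = 0.902. With E the 'indication' result, P(E|H) = 0.797 and P(E|¬H) = 0.032.
P(E) = 0.797·0.098 + 0.032·0.902 = 0.078106 + 0.028864 = 0.10697.
By Bayes' theorem, P(H|E) = 0.078106 / 0.10697 = 0.730.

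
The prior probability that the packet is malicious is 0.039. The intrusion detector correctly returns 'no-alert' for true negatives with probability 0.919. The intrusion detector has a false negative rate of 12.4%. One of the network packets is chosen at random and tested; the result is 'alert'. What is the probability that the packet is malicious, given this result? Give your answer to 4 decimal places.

P(H | E) ≈ 0.3050

Let H be the event that the packet is malicious. P(H) = 0.039, so P(¬H) = 0.961. With E the 'alert' result, P(E|H) = 0.876 and P(E|¬H) = 0.081.
P(E) = 0.876·0.039 + 0.081·0.961 = 0.034164 + 0.077841 = 0.11200.
By Bayes' theorem, P(H|E) = 0.034164 / 0.11200 = 0.3050.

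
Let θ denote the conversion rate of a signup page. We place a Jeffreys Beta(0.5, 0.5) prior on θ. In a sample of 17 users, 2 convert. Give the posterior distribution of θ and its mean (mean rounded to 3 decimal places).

Posterior: Beta(2.5, 15.5); mean ≈ 0.139

Observing 2 successes and 15 failures updates Beta(0.5, 0.5) by adding the success and failure counts to the two shape parameters: α = 0.5+2 = 2.5, β = 0.5+15 = 15.5.
E[θ | data] = 2.5/(2.5+15.5) = 0.139.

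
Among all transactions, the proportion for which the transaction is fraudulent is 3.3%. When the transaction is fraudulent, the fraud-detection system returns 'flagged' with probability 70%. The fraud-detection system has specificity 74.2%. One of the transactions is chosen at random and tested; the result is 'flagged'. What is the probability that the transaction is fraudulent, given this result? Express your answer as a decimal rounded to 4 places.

Let H be the event that the transaction is fraudulent. P(H) = 0.033, so P(¬H) = 0.967. With E the 'flagged' result, P(E|H) = 0.7 and P(E|¬H) = 0.258.
P(E) = 0.7·0.033 + 0.258·0.967 = 0.023100 + 0.24949 = 0.27259.
By Bayes' theorem, P(H|E) = 0.023100 / 0.27259 = 0.0847.

P(H | E) ≈ 0.0847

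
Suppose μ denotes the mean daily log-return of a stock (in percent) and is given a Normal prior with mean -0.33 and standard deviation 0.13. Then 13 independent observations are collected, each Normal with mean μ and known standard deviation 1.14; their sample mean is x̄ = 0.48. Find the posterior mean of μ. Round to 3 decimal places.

Posterior mean ≈ -0.213

With known σ, the Normal prior is conjugate. Weight on the data is w = (n/σ²)/(n/σ² + 1/τ₀²) = 10.0031/(10.0031+59.1716) = 0.14461.
Posterior mean = w·x̄ + (1−w)·μ₀ = 0.14461·0.48 + 0.85539·-0.33 = -0.213.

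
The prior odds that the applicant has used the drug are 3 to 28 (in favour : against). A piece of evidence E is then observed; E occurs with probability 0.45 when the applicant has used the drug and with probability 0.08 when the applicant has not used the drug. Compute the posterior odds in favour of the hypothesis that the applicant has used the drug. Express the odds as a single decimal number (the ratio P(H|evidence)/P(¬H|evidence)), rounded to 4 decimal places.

Prior odds = 3/28 = 0.10714.
Likelihood ratio for E = 0.45/0.08 = 5.6250.
Posterior odds = prior odds × LR = 0.60268.

Posterior odds ≈ 0.6027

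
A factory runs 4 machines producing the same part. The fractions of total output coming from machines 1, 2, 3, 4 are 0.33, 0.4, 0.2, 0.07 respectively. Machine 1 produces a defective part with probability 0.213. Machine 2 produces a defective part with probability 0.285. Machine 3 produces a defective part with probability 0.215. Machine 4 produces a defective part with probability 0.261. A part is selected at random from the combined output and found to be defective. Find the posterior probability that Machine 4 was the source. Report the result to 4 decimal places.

P(defective|M1) = 0.213; P(defective|M2) = 0.285; P(defective|M3) = 0.215; P(defective|M4) = 0.261.
Prior × likelihood for each source: 0.33·0.213=0.07029, 0.4·0.285=0.1140, 0.2·0.215=0.04300, 0.07·0.261=0.01827. Summing gives P(defective) = 0.24556.
P(Machine 4 | defective) = 0.01827 / 0.24556 = 0.0744.

Posterior probability ≈ 0.0744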